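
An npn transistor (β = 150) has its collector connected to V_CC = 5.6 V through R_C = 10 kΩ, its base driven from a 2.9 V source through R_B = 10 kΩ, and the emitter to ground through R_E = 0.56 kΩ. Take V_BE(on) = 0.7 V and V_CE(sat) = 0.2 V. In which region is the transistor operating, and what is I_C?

saturation; I_C ≈ 0.5 mA

Assume active: I_B = (2.9 − 0.7)/(10 + 151×0.56) = 0.0233 mA, I_C = β·I_B = 3.49 mA.
Then V_CE = 5.6 − 3.49×10 − 3.51×0.56 = -31.3 V < 0.2 V — the active assumption fails.
Re-solve with V_CE = 0.2 V. KCL at the emitter: V_E/R_E = (V_BB−0.7−V_E)/R_B + (V_CC−0.2−V_E)/R_C, giving V_E = 0.383 V.
I_C = (V_CC − 0.2 − V_E)/R_C = (5.4 − 0.383)/10 = 0.502 mA.
Check: I_B = (2.2 − 0.383)/10 = 0.182 mA, and β·I_B = 27.3 mA > I_C, confirming saturation.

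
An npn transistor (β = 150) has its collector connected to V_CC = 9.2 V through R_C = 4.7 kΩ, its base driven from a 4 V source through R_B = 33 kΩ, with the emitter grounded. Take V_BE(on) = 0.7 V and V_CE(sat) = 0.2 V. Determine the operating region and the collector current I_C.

saturation; I_C ≈ 1.9 mA

Assume active: I_B = (4 − 0.7)/33 = 0.1 mA, giving I_C = β·I_B = 15 mA.
But then V_CE = 9.2 − 15×4.7 = -61.3 V < V_CE(sat) = 0.2 V — impossible in the active region.
So the transistor is saturated. With V_CE = 0.2 V, I_C = (V_CC − 0.2)/R_C = 9/4.7 = 1.91 mA.
Check: β·I_B = 15 mA > I_C = 1.91 mA, confirming saturation.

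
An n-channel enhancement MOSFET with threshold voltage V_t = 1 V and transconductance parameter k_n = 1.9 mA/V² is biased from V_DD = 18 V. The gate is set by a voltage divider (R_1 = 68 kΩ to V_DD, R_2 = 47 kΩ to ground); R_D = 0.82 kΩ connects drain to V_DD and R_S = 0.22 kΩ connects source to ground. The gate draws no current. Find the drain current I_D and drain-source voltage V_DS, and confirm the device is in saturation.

V_G = V_DD·R_2/(R_1+R_2) = 18×47/115 = 7.36 V.
Assume saturation: I_D = (k_n/2)(V_GS − V_t)² with V_GS = V_G − I_D·R_S = 7.36 − 0.22·I_D.
Substituting gives 0.046·I_D² − 3.66·I_D + 38.4 = 0, with roots I_D = 12.4 or 67.1 mA.
The root I_D = 67.1 mA gives V_GS = -7.4 V ≤ V_t, so take I_D = 12.4 mA.
Then V_GS = 4.62 V and V_DS = V_DD − I_D(R_D+R_S) = 18 − 12.4×1.04 = 5.06 V.
Saturation requires V_DS ≥ V_GS − V_t = 3.62 V; 5.06 ≥ 3.62 ✓.

I_D ≈ 12 mA, V_DS ≈ 5.1 V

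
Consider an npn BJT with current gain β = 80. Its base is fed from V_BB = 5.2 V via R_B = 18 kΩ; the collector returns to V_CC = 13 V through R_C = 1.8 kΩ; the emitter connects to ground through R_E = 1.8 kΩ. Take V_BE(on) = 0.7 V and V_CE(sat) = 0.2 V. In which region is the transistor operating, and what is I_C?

active; I_C ≈ 2.2 mA

Assume active. Base-emitter loop: I_B = (V_BB − V_BE)/(R_B + (β+1)R_E) = (5.2 − 0.7)/(18 + 81×1.8) = 0.0275 mA.
I_C = β·I_B = 80×0.0275 = 2.2 mA.
V_CE = V_CC − I_C·R_C − I_E·R_E = 13 − 2.2×1.8 − 2.23×1.8 = 5.04 V > V_CE(sat), so the active-region assumption holds.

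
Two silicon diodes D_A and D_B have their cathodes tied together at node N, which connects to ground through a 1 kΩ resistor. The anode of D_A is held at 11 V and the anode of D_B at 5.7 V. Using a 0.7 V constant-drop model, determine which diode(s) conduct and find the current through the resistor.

Only D_A conducts; I_R ≈ 10 mA

Assume both conduct. Then node N would need to be at both 11−0.7 = 10.3 V and 5.7−0.7 = 5 V, which is impossible.
Assume only D_A conducts: V_N = 11 − 0.7 = 10.3 V, so I_R = 10.3/1 = 10.3 mA.
Check D_B: its anode-to-cathode voltage is 5.7 − 10.3 = -4.6 V < 0.7 V, so it is off. The assumption is consistent.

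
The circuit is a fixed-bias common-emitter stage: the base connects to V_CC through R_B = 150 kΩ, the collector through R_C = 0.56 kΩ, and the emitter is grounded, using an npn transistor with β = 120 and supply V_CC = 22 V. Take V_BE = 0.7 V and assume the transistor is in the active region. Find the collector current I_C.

I_C ≈ 17 mA

Base loop: V_CC = I_B·R_B + V_BE, so I_B = (22 − 0.7)/150 kΩ = 0.142 mA.
In the active region I_C = β·I_B = 120 × 0.142 = 17 mA.
Collector loop: V_CE = V_CC − I_C·R_C = 22 − 17×0.56 = 12.5 V.
Since V_CE = 12.5 V > V_CE(sat) ≈ 0.2 V, the transistor is in the active region as assumed.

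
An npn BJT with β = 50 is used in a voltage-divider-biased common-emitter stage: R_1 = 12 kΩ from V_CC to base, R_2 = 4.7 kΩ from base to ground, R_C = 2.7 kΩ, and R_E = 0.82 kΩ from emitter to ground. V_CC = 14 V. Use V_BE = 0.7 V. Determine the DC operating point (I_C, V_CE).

Thevenize the base divider: V_Th = V_CC·R_2/(R_1+R_2) = 14×4.7/16.7 = 3.94 V, R_Th = R_1‖R_2 = 3.38 kΩ.
Base-emitter loop: V_Th = I_B·R_Th + V_BE + (β+1)I_B·R_E, so I_B = (3.94 − 0.7) / (3.38 + 51×0.82) = 0.0717 mA.
I_C = β·I_B = 50×0.0717 = 3.58 mA, and I_E = (β+1)I_B = 3.66 mA.
V_CE = V_CC − I_C·R_C − I_E·R_E = 14 − 3.58×2.7 − 3.66×0.82 = 1.32 V.
V_CE = 1.32 V > 0.2 V confirms active-region operation.

I_C ≈ 3.6 mA, V_CE ≈ 1.3 V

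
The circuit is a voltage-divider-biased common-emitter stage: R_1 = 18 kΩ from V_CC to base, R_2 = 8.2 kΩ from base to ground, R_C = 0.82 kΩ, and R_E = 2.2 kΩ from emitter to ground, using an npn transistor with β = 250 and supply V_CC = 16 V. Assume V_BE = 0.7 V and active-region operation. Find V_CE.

Thevenize the base divider: V_Th = V_CC·R_2/(R_1+R_2) = 16×8.2/26.2 = 5.01 V, R_Th = R_1‖R_2 = 5.63 kΩ.
Base-emitter loop: V_Th = I_B·R_Th + V_BE + (β+1)I_B·R_E, so I_B = (5.01 − 0.7) / (5.63 + 251×2.2) = 0.00772 mA.
I_C = β·I_B = 250×0.00772 = 1.93 mA, and I_E = (β+1)I_B = 1.94 mA.
V_CE = V_CC − I_C·R_C − I_E·R_E = 16 − 1.93×0.82 − 1.94×2.2 = 10.2 V.
V_CE = 10.2 V > 0.2 V confirms active-region operation.

V_CE ≈ 10 V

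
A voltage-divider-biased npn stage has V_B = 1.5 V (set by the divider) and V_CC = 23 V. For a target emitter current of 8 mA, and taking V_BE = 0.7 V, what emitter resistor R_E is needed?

R_E ≈ 0.1 kΩ

V_E = V_B − V_BE = 1.5 − 0.7 = 0.8 V.
R_E = V_E / I_E = 0.8 / 8 = 0.1 kΩ.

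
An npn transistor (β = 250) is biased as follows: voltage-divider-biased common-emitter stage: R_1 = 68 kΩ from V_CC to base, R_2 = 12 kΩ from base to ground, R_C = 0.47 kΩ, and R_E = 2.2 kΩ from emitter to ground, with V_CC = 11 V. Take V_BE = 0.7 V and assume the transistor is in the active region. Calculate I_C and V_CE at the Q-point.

Thevenize the base divider: V_Th = V_CC·R_2/(R_1+R_2) = 11×12/80 = 1.65 V, R_Th = R_1‖R_2 = 10.2 kΩ.
Base-emitter loop: V_Th = I_B·R_Th + V_BE + (β+1)I_B·R_E, so I_B = (1.65 − 0.7) / (10.2 + 251×2.2) = 0.00169 mA.
I_C = β·I_B = 250×0.00169 = 0.422 mA, and I_E = (β+1)I_B = 0.424 mA.
V_CE = V_CC − I_C·R_C − I_E·R_E = 11 − 0.422×0.47 − 0.424×2.2 = 9.87 V.
V_CE = 9.87 V > 0.2 V confirms active-region operation.

I_C ≈ 0.42 mA, V_CE ≈ 9.9 V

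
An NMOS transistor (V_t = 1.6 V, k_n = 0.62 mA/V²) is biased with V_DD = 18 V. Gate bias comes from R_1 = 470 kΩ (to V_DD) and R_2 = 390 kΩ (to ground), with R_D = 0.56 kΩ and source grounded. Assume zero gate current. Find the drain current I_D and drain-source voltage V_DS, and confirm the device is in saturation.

V_G = V_DD·R_2/(R_1+R_2) = 18×390/860 = 8.16 V. With the source grounded, V_GS = V_G = 8.16 V.
Assume saturation: I_D = (k_n/2)(V_GS − V_t)² = (0.62/2)×(8.16 − 1.6)² = 0.31×6.56² = 13.4 mA.
V_DS = V_DD − I_D·R_D = 18 − 13.4×0.56 = 10.5 V.
Saturation requires V_DS ≥ V_GS − V_t = 6.56 V; 10.5 ≥ 6.56 ✓.

I_D ≈ 13 mA, V_DS ≈ 11 V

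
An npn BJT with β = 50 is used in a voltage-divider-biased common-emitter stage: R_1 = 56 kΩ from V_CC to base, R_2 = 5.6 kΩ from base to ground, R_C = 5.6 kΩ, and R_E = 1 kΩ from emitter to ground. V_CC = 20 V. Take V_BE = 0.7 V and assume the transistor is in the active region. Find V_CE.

V_CE ≈ 13 V

Thevenize the base divider: V_Th = V_CC·R_2/(R_1+R_2) = 20×5.6/61.6 = 1.82 V, R_Th = R_1‖R_2 = 5.09 kΩ.
Base-emitter loop: V_Th = I_B·R_Th + V_BE + (β+1)I_B·R_E, so I_B = (1.82 − 0.7) / (5.09 + 51×1) = 0.0199 mA.
I_C = β·I_B = 50×0.0199 = 0.997 mA, and I_E = (β+1)I_B = 1.02 mA.
V_CE = V_CC − I_C·R_C − I_E·R_E = 20 − 0.997×5.6 − 1.02×1 = 13.4 V.
V_CE = 13.4 V > 0.2 V confirms active-region operation.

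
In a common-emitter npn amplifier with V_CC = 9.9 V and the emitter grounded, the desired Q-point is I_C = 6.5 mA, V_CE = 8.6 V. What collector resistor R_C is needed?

Collector loop: V_CC = I_C·R_C + V_CE.
R_C = (V_CC − V_CE)/I_C = (9.9 − 8.6)/6.5 = 0.2 kΩ.

R_C ≈ 0.2 kΩ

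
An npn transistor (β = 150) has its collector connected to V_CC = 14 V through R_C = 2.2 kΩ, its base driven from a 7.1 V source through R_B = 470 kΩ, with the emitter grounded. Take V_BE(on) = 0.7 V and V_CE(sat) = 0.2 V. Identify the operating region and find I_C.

Assume active. Base-emitter loop: I_B = (V_BB − V_BE)/R_B = (7.1 − 0.7)/470 = 0.0136 mA.
I_C = β·I_B = 150×0.0136 = 2.04 mA.
V_CE = V_CC − I_C·R_C = 14 − 2.04×2.2 = 9.51 V > V_CE(sat), so the active-region assumption holds.

active; I_C ≈ 2 mA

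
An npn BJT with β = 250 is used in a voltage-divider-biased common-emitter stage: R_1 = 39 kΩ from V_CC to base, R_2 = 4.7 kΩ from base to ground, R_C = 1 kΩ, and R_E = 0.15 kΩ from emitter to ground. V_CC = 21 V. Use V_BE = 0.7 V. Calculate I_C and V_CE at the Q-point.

Thevenize the base divider: V_Th = V_CC·R_2/(R_1+R_2) = 21×4.7/43.7 = 2.26 V, R_Th = R_1‖R_2 = 4.19 kΩ.
Base-emitter loop: V_Th = I_B·R_Th + V_BE + (β+1)I_B·R_E, so I_B = (2.26 − 0.7) / (4.19 + 251×0.15) = 0.0372 mA.
I_C = β·I_B = 250×0.0372 = 9.31 mA, and I_E = (β+1)I_B = 9.35 mA.
V_CE = V_CC − I_C·R_C − I_E·R_E = 21 − 9.31×1 − 9.35×0.15 = 10.3 V.
V_CE = 10.3 V > 0.2 V confirms active-region operation.

I_C ≈ 9.3 mA, V_CE ≈ 10 V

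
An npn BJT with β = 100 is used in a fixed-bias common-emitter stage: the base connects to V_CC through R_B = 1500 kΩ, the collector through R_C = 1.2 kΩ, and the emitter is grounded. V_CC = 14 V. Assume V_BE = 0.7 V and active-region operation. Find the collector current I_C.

Base loop: V_CC = I_B·R_B + V_BE, so I_B = (14 − 0.7)/1500 kΩ = 0.00887 mA.
In the active region I_C = β·I_B = 100 × 0.00887 = 0.887 mA.
Collector loop: V_CE = V_CC − I_C·R_C = 14 − 0.887×1.2 = 12.9 V.
Since V_CE = 12.9 V > V_CE(sat) ≈ 0.2 V, the transistor is in the active region as assumed.

I_C ≈ 0.89 mA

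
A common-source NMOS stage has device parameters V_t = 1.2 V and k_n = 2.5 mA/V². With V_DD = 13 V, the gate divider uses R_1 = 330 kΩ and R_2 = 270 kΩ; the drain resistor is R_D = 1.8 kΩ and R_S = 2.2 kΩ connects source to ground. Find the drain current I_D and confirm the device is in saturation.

I_D ≈ 1.6 mA

V_G = V_DD·R_2/(R_1+R_2) = 13×270/600 = 5.85 V.
Assume saturation: I_D = (k_n/2)(V_GS − V_t)² with V_GS = V_G − I_D·R_S = 5.85 − 2.2·I_D.
Substituting gives 6.05·I_D² − 26.6·I_D + 27 = 0, with roots I_D = 1.6 or 2.79 mA.
The root I_D = 2.79 mA gives V_GS = -0.295 V ≤ V_t, so take I_D = 1.6 mA.
Then V_GS = 2.33 V and V_DS = V_DD − I_D(R_D+R_S) = 13 − 1.6×4 = 6.6 V.
Saturation requires V_DS ≥ V_GS − V_t = 1.13 V; 6.6 ≥ 1.13 ✓.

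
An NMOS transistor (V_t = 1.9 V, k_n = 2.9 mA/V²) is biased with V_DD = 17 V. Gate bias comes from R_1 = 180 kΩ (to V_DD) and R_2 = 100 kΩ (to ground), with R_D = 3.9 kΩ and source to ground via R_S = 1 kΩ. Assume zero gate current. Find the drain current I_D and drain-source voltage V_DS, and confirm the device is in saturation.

I_D ≈ 2.8 mA, V_DS ≈ 3.4 V

V_G = V_DD·R_2/(R_1+R_2) = 17×100/280 = 6.07 V.
Assume saturation: I_D = (k_n/2)(V_GS − V_t)² with V_GS = V_G − I_D·R_S = 6.07 − 1·I_D.
Substituting gives 1.45·I_D² − 13.1·I_D + 25.2 = 0, with roots I_D = 2.79 or 6.25 mA.
The root I_D = 6.25 mA gives V_GS = -0.176 V ≤ V_t, so take I_D = 2.79 mA.
Then V_GS = 3.29 V and V_DS = V_DD − I_D(R_D+R_S) = 17 − 2.79×4.9 = 3.35 V.
Saturation requires V_DS ≥ V_GS − V_t = 1.39 V; 3.35 ≥ 1.39 ✓.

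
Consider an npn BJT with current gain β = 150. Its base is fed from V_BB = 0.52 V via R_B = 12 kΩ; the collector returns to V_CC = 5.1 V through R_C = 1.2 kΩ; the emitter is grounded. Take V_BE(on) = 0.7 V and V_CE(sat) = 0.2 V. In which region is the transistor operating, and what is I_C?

cutoff; I_C ≈ 0

V_BB = 0.52 V ≤ V_BE(on) = 0.7 V, so the base-emitter junction is not forward biased.
The transistor is in cutoff: I_B = I_C = 0.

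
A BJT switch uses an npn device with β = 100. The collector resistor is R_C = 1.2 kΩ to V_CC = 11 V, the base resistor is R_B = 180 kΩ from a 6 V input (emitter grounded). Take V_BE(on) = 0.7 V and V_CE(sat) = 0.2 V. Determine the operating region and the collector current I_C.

Assume active. Base-emitter loop: I_B = (V_BB − V_BE)/R_B = (6 − 0.7)/180 = 0.0294 mA.
I_C = β·I_B = 100×0.0294 = 2.94 mA.
V_CE = V_CC − I_C·R_C = 11 − 2.94×1.2 = 7.47 V > V_CE(sat), so the active-region assumption holds.

active; I_C ≈ 2.9 mA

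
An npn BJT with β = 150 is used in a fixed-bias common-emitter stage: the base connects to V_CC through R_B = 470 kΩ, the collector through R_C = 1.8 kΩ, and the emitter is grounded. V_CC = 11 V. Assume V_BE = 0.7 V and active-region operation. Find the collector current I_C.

Base loop: V_CC = I_B·R_B + V_BE, so I_B = (11 − 0.7)/470 kΩ = 0.0219 mA.
In the active region I_C = β·I_B = 150 × 0.0219 = 3.29 mA.
Collector loop: V_CE = V_CC − I_C·R_C = 11 − 3.29×1.8 = 5.08 V.
Since V_CE = 5.08 V > V_CE(sat) ≈ 0.2 V, the transistor is in the active region as assumed.

I_C ≈ 3.3 mA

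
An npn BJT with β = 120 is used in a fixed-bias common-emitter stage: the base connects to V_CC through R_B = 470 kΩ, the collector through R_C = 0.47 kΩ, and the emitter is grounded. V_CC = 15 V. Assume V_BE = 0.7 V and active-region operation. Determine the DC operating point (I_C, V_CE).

I_C ≈ 3.7 mA, V_CE ≈ 13 V

Base loop: V_CC = I_B·R_B + V_BE, so I_B = (15 − 0.7)/470 kΩ = 0.0304 mA.
In the active region I_C = β·I_B = 120 × 0.0304 = 3.65 mA.
Collector loop: V_CE = V_CC − I_C·R_C = 15 − 3.65×0.47 = 13.3 V.
Since V_CE = 13.3 V > V_CE(sat) ≈ 0.2 V, the transistor is in the active region as assumed.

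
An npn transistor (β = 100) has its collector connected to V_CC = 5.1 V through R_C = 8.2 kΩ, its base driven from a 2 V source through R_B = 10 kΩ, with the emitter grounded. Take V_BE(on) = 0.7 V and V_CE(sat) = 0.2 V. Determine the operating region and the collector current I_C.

saturation; I_C ≈ 0.6 mA

Assume active: I_B = (2 − 0.7)/10 = 0.13 mA, giving I_C = β·I_B = 13 mA.
But then V_CE = 5.1 − 13×8.2 = -102 V < V_CE(sat) = 0.2 V — impossible in the active region.
So the transistor is saturated. With V_CE = 0.2 V, I_C = (V_CC − 0.2)/R_C = 4.9/8.2 = 0.598 mA.
Check: β·I_B = 13 mA > I_C = 0.598 mA, confirming saturation.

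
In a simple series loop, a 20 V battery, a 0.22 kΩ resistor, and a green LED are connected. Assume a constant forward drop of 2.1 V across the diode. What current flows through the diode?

I ≈ 81 mA

KVL around the loop: 20 = V_D + I·R = 2.1 + I × 0.22 kΩ.
So I = (20 − 2.1) / 0.22 kΩ = 17.9 / 0.22 = 81.4 mA.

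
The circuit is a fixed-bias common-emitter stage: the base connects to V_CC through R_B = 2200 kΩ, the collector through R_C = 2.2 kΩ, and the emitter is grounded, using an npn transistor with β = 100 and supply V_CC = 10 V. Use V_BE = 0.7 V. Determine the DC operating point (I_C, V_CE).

Base loop: V_CC = I_B·R_B + V_BE, so I_B = (10 − 0.7)/2200 kΩ = 0.00423 mA.
In the active region I_C = β·I_B = 100 × 0.00423 = 0.423 mA.
Collector loop: V_CE = V_CC − I_C·R_C = 10 − 0.423×2.2 = 9.07 V.
Since V_CE = 9.07 V > V_CE(sat) ≈ 0.2 V, the transistor is in the active region as assumed.

I_C ≈ 0.42 mA, V_CE ≈ 9.1 V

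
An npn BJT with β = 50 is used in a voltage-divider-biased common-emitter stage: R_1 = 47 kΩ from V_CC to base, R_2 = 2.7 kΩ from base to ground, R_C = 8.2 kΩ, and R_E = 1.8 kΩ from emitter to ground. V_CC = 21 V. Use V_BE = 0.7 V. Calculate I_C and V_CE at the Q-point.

Thevenize the base divider: V_Th = V_CC·R_2/(R_1+R_2) = 21×2.7/49.7 = 1.14 V, R_Th = R_1‖R_2 = 2.55 kΩ.
Base-emitter loop: V_Th = I_B·R_Th + V_BE + (β+1)I_B·R_E, so I_B = (1.14 − 0.7) / (2.55 + 51×1.8) = 0.00467 mA.
I_C = β·I_B = 50×0.00467 = 0.234 mA, and I_E = (β+1)I_B = 0.238 mA.
V_CE = V_CC − I_C·R_C − I_E·R_E = 21 − 0.234×8.2 − 0.238×1.8 = 18.7 V.
V_CE = 18.7 V > 0.2 V confirms active-region operation.

I_C ≈ 0.23 mA, V_CE ≈ 19 V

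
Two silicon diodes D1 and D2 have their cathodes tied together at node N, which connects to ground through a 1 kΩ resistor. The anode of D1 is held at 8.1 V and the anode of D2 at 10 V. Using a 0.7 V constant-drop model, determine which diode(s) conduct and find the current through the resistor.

Assume both conduct. Then node N would need to be at both 8.1−0.7 = 7.4 V and 10−0.7 = 9.3 V, which is impossible.
Assume only D2 conducts: V_N = 10 − 0.7 = 9.3 V, so I_R = 9.3/1 = 9.3 mA.
Check D1: its anode-to-cathode voltage is 8.1 − 9.3 = -1.2 V < 0.7 V, so it is off. The assumption is consistent.

Only D2 conducts; I_R ≈ 9.3 mA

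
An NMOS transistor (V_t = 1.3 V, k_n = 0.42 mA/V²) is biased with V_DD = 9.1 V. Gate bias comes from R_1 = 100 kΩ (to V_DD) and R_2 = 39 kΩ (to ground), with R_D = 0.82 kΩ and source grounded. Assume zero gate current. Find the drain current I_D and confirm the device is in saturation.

I_D ≈ 0.33 mA

V_G = V_DD·R_2/(R_1+R_2) = 9.1×39/139 = 2.55 V. With the source grounded, V_GS = V_G = 2.55 V.
Assume saturation: I_D = (k_n/2)(V_GS − V_t)² = (0.42/2)×(2.55 − 1.3)² = 0.21×1.25² = 0.33 mA.
V_DS = V_DD − I_D·R_D = 9.1 − 0.33×0.82 = 8.83 V.
Saturation requires V_DS ≥ V_GS − V_t = 1.25 V; 8.83 ≥ 1.25 ✓.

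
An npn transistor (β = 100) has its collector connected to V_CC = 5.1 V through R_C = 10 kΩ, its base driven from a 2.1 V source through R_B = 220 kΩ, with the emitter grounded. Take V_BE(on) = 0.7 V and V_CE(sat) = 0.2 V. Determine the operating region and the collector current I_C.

saturation; I_C ≈ 0.49 mA

Assume active: I_B = (2.1 − 0.7)/220 = 0.00636 mA, giving I_C = β·I_B = 0.636 mA.
But then V_CE = 5.1 − 0.636×10 = -1.26 V < V_CE(sat) = 0.2 V — impossible in the active region.
So the transistor is saturated. With V_CE = 0.2 V, I_C = (V_CC − 0.2)/R_C = 4.9/10 = 0.49 mA.
Check: β·I_B = 0.636 mA > I_C = 0.49 mA, confirming saturation.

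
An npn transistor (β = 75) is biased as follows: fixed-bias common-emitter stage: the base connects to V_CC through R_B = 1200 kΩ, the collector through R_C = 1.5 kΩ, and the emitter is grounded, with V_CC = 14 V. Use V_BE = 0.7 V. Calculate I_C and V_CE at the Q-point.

I_C ≈ 0.83 mA, V_CE ≈ 13 V

Base loop: V_CC = I_B·R_B + V_BE, so I_B = (14 − 0.7)/1200 kΩ = 0.0111 mA.
In the active region I_C = β·I_B = 75 × 0.0111 = 0.831 mA.
Collector loop: V_CE = V_CC − I_C·R_C = 14 − 0.831×1.5 = 12.8 V.
Since V_CE = 12.8 V > V_CE(sat) ≈ 0.2 V, the transistor is in the active region as assumed.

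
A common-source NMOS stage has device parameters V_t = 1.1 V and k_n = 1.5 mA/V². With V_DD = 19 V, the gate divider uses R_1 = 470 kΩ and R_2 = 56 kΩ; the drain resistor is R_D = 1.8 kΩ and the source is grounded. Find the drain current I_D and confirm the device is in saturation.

I_D ≈ 0.64 mA

V_G = V_DD·R_2/(R_1+R_2) = 19×56/526 = 2.02 V. With the source grounded, V_GS = V_G = 2.02 V.
Assume saturation: I_D = (k_n/2)(V_GS − V_t)² = (1.5/2)×(2.02 − 1.1)² = 0.75×0.923² = 0.639 mA.
V_DS = V_DD − I_D·R_D = 19 − 0.639×1.8 = 17.9 V.
Saturation requires V_DS ≥ V_GS − V_t = 0.923 V; 17.9 ≥ 0.923 ✓.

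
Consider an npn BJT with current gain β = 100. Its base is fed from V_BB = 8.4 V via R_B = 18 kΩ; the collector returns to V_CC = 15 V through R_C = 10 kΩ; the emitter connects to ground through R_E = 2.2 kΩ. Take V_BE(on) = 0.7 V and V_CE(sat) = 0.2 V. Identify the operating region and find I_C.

saturation; I_C ≈ 1.2 mA

Assume active: I_B = (8.4 − 0.7)/(18 + 101×2.2) = 0.0321 mA, I_C = β·I_B = 3.21 mA.
Then V_CE = 15 − 3.21×10 − 3.24×2.2 = -24.2 V < 0.2 V — the active assumption fails.
Re-solve with V_CE = 0.2 V. KCL at the emitter: V_E/R_E = (V_BB−0.7−V_E)/R_B + (V_CC−0.2−V_E)/R_C, giving V_E = 3.13 V.
I_C = (V_CC − 0.2 − V_E)/R_C = (14.8 − 3.13)/10 = 1.17 mA.
Check: I_B = (7.7 − 3.13)/18 = 0.254 mA, and β·I_B = 25.4 mA > I_C, confirming saturation.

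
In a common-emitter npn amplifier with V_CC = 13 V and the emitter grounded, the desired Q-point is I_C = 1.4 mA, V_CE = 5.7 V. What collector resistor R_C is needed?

Collector loop: V_CC = I_C·R_C + V_CE.
R_C = (V_CC − V_CE)/I_C = (13 − 5.7)/1.4 = 5.21 kΩ.

R_C ≈ 5.2 kΩ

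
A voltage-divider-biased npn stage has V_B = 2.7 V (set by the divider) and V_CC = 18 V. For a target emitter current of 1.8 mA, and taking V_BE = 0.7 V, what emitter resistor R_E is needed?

R_E ≈ 1.1 kΩ

V_E = V_B − V_BE = 2.7 − 0.7 = 2 V.
R_E = V_E / I_E = 2 / 1.8 = 1.11 kΩ.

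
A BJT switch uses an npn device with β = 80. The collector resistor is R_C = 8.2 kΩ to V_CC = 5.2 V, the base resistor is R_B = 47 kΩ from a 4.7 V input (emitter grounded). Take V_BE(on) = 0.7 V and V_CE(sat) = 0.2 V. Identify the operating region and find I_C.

saturation; I_C ≈ 0.61 mA

Assume active: I_B = (4.7 − 0.7)/47 = 0.0851 mA, giving I_C = β·I_B = 6.81 mA.
But then V_CE = 5.2 − 6.81×8.2 = -50.6 V < V_CE(sat) = 0.2 V — impossible in the active region.
So the transistor is saturated. With V_CE = 0.2 V, I_C = (V_CC − 0.2)/R_C = 5/8.2 = 0.61 mA.
Check: β·I_B = 6.81 mA > I_C = 0.61 mA, confirming saturation.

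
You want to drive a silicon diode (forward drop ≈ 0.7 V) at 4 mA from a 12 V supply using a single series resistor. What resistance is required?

The resistor drops V_S − V_D = 12 − 0.7 = 11.3 V at 4 mA.
R = 11.3 V / 4 mA = 2.83 kΩ.

R ≈ 2.8 kΩ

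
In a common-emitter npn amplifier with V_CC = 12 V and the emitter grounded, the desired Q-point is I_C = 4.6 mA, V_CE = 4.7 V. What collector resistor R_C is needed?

R_C ≈ 1.6 kΩ

Collector loop: V_CC = I_C·R_C + V_CE.
R_C = (V_CC − V_CE)/I_C = (12 − 4.7)/4.6 = 1.59 kΩ.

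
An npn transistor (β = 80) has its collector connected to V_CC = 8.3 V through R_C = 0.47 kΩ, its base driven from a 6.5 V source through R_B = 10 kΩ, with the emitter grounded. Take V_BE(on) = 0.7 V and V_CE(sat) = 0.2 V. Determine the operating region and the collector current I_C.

saturation; I_C ≈ 17 mA

Assume active: I_B = (6.5 − 0.7)/10 = 0.58 mA, giving I_C = β·I_B = 46.4 mA.
But then V_CE = 8.3 − 46.4×0.47 = -13.5 V < V_CE(sat) = 0.2 V — impossible in the active region.
So the transistor is saturated. With V_CE = 0.2 V, I_C = (V_CC − 0.2)/R_C = 8.1/0.47 = 17.2 mA.
Check: β·I_B = 46.4 mA > I_C = 17.2 mA, confirming saturation.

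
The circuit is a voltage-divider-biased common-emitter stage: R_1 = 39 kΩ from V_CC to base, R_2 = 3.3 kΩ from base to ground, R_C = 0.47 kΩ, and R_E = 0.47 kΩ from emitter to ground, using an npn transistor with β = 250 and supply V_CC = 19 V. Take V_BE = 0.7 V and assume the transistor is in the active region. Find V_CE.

Thevenize the base divider: V_Th = V_CC·R_2/(R_1+R_2) = 19×3.3/42.3 = 1.48 V, R_Th = R_1‖R_2 = 3.04 kΩ.
Base-emitter loop: V_Th = I_B·R_Th + V_BE + (β+1)I_B·R_E, so I_B = (1.48 − 0.7) / (3.04 + 251×0.47) = 0.00646 mA.
I_C = β·I_B = 250×0.00646 = 1.62 mA, and I_E = (β+1)I_B = 1.62 mA.
V_CE = V_CC − I_C·R_C − I_E·R_E = 19 − 1.62×0.47 − 1.62×0.47 = 17.5 V.
V_CE = 17.5 V > 0.2 V confirms active-region operation.

V_CE ≈ 17 V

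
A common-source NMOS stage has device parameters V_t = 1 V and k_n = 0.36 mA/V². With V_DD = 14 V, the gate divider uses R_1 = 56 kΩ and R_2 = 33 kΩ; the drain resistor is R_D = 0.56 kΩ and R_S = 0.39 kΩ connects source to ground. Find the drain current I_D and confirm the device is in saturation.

I_D ≈ 2.1 mA

V_G = V_DD·R_2/(R_1+R_2) = 14×33/89 = 5.19 V.
Assume saturation: I_D = (k_n/2)(V_GS − V_t)² with V_GS = V_G − I_D·R_S = 5.19 − 0.39·I_D.
Substituting gives 0.0274·I_D² − 1.59·I_D + 3.16 = 0, with roots I_D = 2.06 or 56 mA.
The root I_D = 56 mA gives V_GS = -16.6 V ≤ V_t, so take I_D = 2.06 mA.
Then V_GS = 4.39 V and V_DS = V_DD − I_D(R_D+R_S) = 14 − 2.06×0.95 = 12 V.
Saturation requires V_DS ≥ V_GS − V_t = 3.39 V; 12 ≥ 3.39 ✓.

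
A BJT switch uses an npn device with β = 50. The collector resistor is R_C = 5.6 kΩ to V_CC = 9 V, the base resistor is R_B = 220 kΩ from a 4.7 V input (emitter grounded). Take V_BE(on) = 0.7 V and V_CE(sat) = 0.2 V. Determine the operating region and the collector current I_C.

Assume active. Base-emitter loop: I_B = (V_BB − V_BE)/R_B = (4.7 − 0.7)/220 = 0.0182 mA.
I_C = β·I_B = 50×0.0182 = 0.909 mA.
V_CE = V_CC − I_C·R_C = 9 − 0.909×5.6 = 3.91 V > V_CE(sat), so the active-region assumption holds.

active; I_C ≈ 0.91 mA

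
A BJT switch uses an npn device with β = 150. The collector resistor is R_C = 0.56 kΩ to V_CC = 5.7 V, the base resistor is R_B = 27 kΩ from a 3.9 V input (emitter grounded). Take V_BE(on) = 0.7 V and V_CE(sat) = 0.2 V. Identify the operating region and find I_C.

saturation; I_C ≈ 9.8 mA

Assume active: I_B = (3.9 − 0.7)/27 = 0.119 mA, giving I_C = β·I_B = 17.8 mA.
But then V_CE = 5.7 − 17.8×0.56 = -4.26 V < V_CE(sat) = 0.2 V — impossible in the active region.
So the transistor is saturated. With V_CE = 0.2 V, I_C = (V_CC − 0.2)/R_C = 5.5/0.56 = 9.82 mA.
Check: β·I_B = 17.8 mA > I_C = 9.82 mA, confirming saturation.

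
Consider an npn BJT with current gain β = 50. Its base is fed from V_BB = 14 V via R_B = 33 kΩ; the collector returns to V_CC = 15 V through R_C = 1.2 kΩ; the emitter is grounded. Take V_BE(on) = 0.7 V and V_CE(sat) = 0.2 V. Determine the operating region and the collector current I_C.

Assume active: I_B = (14 − 0.7)/33 = 0.403 mA, giving I_C = β·I_B = 20.2 mA.
But then V_CE = 15 − 20.2×1.2 = -9.18 V < V_CE(sat) = 0.2 V — impossible in the active region.
So the transistor is saturated. With V_CE = 0.2 V, I_C = (V_CC − 0.2)/R_C = 14.8/1.2 = 12.3 mA.
Check: β·I_B = 20.2 mA > I_C = 12.3 mA, confirming saturation.

saturation; I_C ≈ 12 mA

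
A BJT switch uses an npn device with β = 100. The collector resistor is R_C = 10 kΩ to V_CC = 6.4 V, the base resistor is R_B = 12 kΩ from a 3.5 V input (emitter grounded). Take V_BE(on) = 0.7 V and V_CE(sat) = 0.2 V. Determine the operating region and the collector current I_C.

Assume active: I_B = (3.5 − 0.7)/12 = 0.233 mA, giving I_C = β·I_B = 23.3 mA.
But then V_CE = 6.4 − 23.3×10 = -227 V < V_CE(sat) = 0.2 V — impossible in the active region.
So the transistor is saturated. With V_CE = 0.2 V, I_C = (V_CC − 0.2)/R_C = 6.2/10 = 0.62 mA.
Check: β·I_B = 23.3 mA > I_C = 0.62 mA, confirming saturation.

saturation; I_C ≈ 0.62 mA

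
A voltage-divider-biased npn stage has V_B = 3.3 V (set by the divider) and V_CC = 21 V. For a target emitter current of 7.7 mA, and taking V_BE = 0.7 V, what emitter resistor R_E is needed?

V_E = V_B − V_BE = 3.3 − 0.7 = 2.6 V.
R_E = V_E / I_E = 2.6 / 7.7 = 0.338 kΩ.

R_E ≈ 0.34 kΩ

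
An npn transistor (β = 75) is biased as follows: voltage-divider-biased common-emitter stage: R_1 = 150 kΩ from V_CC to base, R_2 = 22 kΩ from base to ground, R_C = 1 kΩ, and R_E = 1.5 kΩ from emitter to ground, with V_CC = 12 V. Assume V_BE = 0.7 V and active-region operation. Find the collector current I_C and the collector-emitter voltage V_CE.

I_C ≈ 0.47 mA, V_CE ≈ 11 V

Thevenize the base divider: V_Th = V_CC·R_2/(R_1+R_2) = 12×22/172 = 1.53 V, R_Th = R_1‖R_2 = 19.2 kΩ.
Base-emitter loop: V_Th = I_B·R_Th + V_BE + (β+1)I_B·R_E, so I_B = (1.53 − 0.7) / (19.2 + 76×1.5) = 0.00627 mA.
I_C = β·I_B = 75×0.00627 = 0.47 mA, and I_E = (β+1)I_B = 0.476 mA.
V_CE = V_CC − I_C·R_C − I_E·R_E = 12 − 0.47×1 − 0.476×1.5 = 10.8 V.
V_CE = 10.8 V > 0.2 V confirms active-region operation.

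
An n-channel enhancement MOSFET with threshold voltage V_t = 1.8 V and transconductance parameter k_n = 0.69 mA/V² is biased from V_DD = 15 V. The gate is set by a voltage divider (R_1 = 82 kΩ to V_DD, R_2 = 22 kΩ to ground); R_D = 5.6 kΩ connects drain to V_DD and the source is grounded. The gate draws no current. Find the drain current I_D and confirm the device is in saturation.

V_G = V_DD·R_2/(R_1+R_2) = 15×22/104 = 3.17 V. With the source grounded, V_GS = V_G = 3.17 V.
Assume saturation: I_D = (k_n/2)(V_GS − V_t)² = (0.69/2)×(3.17 − 1.8)² = 0.345×1.37² = 0.65 mA.
V_DS = V_DD − I_D·R_D = 15 − 0.65×5.6 = 11.4 V.
Saturation requires V_DS ≥ V_GS − V_t = 1.37 V; 11.4 ≥ 1.37 ✓.

I_D ≈ 0.65 mA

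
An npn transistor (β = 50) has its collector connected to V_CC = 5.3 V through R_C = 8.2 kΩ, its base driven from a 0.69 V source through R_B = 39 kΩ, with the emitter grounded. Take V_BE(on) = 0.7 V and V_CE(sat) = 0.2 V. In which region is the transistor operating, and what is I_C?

V_BB = 0.69 V ≤ V_BE(on) = 0.7 V, so the base-emitter junction is not forward biased.
The transistor is in cutoff: I_B = I_C = 0.

cutoff; I_C ≈ 0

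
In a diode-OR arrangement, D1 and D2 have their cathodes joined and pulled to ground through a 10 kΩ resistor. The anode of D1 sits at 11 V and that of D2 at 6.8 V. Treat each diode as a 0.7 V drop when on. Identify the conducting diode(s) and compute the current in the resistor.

Only D1 conducts; I_R ≈ 1 mA

Assume both conduct. Then node N would need to be at both 11−0.7 = 10.3 V and 6.8−0.7 = 6.1 V, which is impossible.
Assume only D1 conducts: V_N = 11 − 0.7 = 10.3 V, so I_R = 10.3/10 = 1.03 mA.
Check D2: its anode-to-cathode voltage is 6.8 − 10.3 = -3.5 V < 0.7 V, so it is off. The assumption is consistent.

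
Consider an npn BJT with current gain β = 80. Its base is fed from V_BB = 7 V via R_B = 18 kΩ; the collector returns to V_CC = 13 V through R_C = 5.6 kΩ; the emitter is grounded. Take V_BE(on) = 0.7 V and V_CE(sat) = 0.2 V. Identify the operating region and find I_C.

Assume active: I_B = (7 − 0.7)/18 = 0.35 mA, giving I_C = β·I_B = 28 mA.
But then V_CE = 13 − 28×5.6 = -144 V < V_CE(sat) = 0.2 V — impossible in the active region.
So the transistor is saturated. With V_CE = 0.2 V, I_C = (V_CC − 0.2)/R_C = 12.8/5.6 = 2.29 mA.
Check: β·I_B = 28 mA > I_C = 2.29 mA, confirming saturation.

saturation; I_C ≈ 2.3 mA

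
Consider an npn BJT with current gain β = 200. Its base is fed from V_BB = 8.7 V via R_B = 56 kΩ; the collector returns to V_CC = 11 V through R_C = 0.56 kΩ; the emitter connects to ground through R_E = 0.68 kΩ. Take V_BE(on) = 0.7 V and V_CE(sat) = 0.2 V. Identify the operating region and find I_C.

Assume active. Base-emitter loop: I_B = (V_BB − V_BE)/(R_B + (β+1)R_E) = (8.7 − 0.7)/(56 + 201×0.68) = 0.0415 mA.
I_C = β·I_B = 200×0.0415 = 8.3 mA.
V_CE = V_CC − I_C·R_C − I_E·R_E = 11 − 8.3×0.56 − 8.35×0.68 = 0.675 V > V_CE(sat), so the active-region assumption holds.

active; I_C ≈ 8.3 mA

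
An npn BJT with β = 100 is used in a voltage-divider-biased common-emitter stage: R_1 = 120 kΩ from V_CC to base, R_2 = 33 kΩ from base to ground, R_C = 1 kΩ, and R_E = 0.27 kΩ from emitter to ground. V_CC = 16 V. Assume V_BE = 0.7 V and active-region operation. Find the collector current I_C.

Thevenize the base divider: V_Th = V_CC·R_2/(R_1+R_2) = 16×33/153 = 3.45 V, R_Th = R_1‖R_2 = 25.9 kΩ.
Base-emitter loop: V_Th = I_B·R_Th + V_BE + (β+1)I_B·R_E, so I_B = (3.45 − 0.7) / (25.9 + 101×0.27) = 0.0518 mA.
I_C = β·I_B = 100×0.0518 = 5.18 mA, and I_E = (β+1)I_B = 5.23 mA.
V_CE = V_CC − I_C·R_C − I_E·R_E = 16 − 5.18×1 − 5.23×0.27 = 9.41 V.
V_CE = 9.41 V > 0.2 V confirms active-region operation.

I_C ≈ 5.2 mA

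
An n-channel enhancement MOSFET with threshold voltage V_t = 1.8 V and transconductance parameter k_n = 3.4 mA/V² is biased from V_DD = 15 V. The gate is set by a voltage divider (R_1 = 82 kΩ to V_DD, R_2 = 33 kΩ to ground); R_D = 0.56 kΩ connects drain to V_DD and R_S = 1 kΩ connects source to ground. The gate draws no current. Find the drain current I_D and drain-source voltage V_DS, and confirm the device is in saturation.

I_D ≈ 1.5 mA, V_DS ≈ 13 V

V_G = V_DD·R_2/(R_1+R_2) = 15×33/115 = 4.3 V.
Assume saturation: I_D = (k_n/2)(V_GS − V_t)² with V_GS = V_G − I_D·R_S = 4.3 − 1·I_D.
Substituting gives 1.7·I_D² − 9.51·I_D + 10.7 = 0, with roots I_D = 1.55 or 4.05 mA.
The root I_D = 4.05 mA gives V_GS = 0.257 V ≤ V_t, so take I_D = 1.55 mA.
Then V_GS = 2.75 V and V_DS = V_DD − I_D(R_D+R_S) = 15 − 1.55×1.56 = 12.6 V.
Saturation requires V_DS ≥ V_GS − V_t = 0.955 V; 12.6 ≥ 0.955 ✓.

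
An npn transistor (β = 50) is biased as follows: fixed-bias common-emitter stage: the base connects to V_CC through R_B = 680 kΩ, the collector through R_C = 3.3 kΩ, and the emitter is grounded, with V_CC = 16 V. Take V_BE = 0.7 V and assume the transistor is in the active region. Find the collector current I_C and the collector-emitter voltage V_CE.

I_C ≈ 1.1 mA, V_CE ≈ 12 V

Base loop: V_CC = I_B·R_B + V_BE, so I_B = (16 − 0.7)/680 kΩ = 0.0225 mA.
In the active region I_C = β·I_B = 50 × 0.0225 = 1.13 mA.
Collector loop: V_CE = V_CC − I_C·R_C = 16 − 1.13×3.3 = 12.3 V.
Since V_CE = 12.3 V > V_CE(sat) ≈ 0.2 V, the transistor is in the active region as assumed.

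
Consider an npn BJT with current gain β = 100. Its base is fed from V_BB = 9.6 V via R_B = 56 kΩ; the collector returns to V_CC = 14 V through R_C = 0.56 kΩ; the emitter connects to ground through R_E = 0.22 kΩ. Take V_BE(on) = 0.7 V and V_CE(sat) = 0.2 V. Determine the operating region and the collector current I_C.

Assume active. Base-emitter loop: I_B = (V_BB − V_BE)/(R_B + (β+1)R_E) = (9.6 − 0.7)/(56 + 101×0.22) = 0.114 mA.
I_C = β·I_B = 100×0.114 = 11.4 mA.
V_CE = V_CC − I_C·R_C − I_E·R_E = 14 − 11.4×0.56 − 11.5×0.22 = 5.1 V > V_CE(sat), so the active-region assumption holds.

active; I_C ≈ 11 mA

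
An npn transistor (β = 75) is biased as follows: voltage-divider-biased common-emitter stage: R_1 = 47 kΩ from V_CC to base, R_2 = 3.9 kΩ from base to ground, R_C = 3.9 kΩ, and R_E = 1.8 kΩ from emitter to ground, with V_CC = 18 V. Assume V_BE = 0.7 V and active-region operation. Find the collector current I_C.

I_C ≈ 0.36 mA

Thevenize the base divider: V_Th = V_CC·R_2/(R_1+R_2) = 18×3.9/50.9 = 1.38 V, R_Th = R_1‖R_2 = 3.6 kΩ.
Base-emitter loop: V_Th = I_B·R_Th + V_BE + (β+1)I_B·R_E, so I_B = (1.38 − 0.7) / (3.6 + 76×1.8) = 0.00484 mA.
I_C = β·I_B = 75×0.00484 = 0.363 mA, and I_E = (β+1)I_B = 0.368 mA.
V_CE = V_CC − I_C·R_C − I_E·R_E = 18 − 0.363×3.9 − 0.368×1.8 = 15.9 V.
V_CE = 15.9 V > 0.2 V confirms active-region operation.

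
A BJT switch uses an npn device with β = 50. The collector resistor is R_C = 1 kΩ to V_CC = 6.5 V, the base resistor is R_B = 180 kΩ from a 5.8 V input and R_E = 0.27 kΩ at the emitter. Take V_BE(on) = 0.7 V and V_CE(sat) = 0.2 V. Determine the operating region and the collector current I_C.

active; I_C ≈ 1.3 mA

Assume active. Base-emitter loop: I_B = (V_BB − V_BE)/(R_B + (β+1)R_E) = (5.8 − 0.7)/(180 + 51×0.27) = 0.0263 mA.
I_C = β·I_B = 50×0.0263 = 1.32 mA.
V_CE = V_CC − I_C·R_C − I_E·R_E = 6.5 − 1.32×1 − 1.34×0.27 = 4.82 V > V_CE(sat), so the active-region assumption holds.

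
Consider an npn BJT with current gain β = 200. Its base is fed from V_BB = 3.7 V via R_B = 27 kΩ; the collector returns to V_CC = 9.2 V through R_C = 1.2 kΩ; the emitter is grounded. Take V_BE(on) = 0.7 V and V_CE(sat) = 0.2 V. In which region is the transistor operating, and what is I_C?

saturation; I_C ≈ 7.5 mA

Assume active: I_B = (3.7 − 0.7)/27 = 0.111 mA, giving I_C = β·I_B = 22.2 mA.
But then V_CE = 9.2 − 22.2×1.2 = -17.5 V < V_CE(sat) = 0.2 V — impossible in the active region.
So the transistor is saturated. With V_CE = 0.2 V, I_C = (V_CC − 0.2)/R_C = 9/1.2 = 7.5 mA.
Check: β·I_B = 22.2 mA > I_C = 7.5 mA, confirming saturation.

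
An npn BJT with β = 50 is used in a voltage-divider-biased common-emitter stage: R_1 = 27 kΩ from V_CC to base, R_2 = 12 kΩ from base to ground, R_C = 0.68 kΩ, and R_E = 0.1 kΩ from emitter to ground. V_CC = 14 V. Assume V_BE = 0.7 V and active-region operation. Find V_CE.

V_CE ≈ 3.5 V

Thevenize the base divider: V_Th = V_CC·R_2/(R_1+R_2) = 14×12/39 = 4.31 V, R_Th = R_1‖R_2 = 8.31 kΩ.
Base-emitter loop: V_Th = I_B·R_Th + V_BE + (β+1)I_B·R_E, so I_B = (4.31 − 0.7) / (8.31 + 51×0.1) = 0.269 mA.
I_C = β·I_B = 50×0.269 = 13.5 mA, and I_E = (β+1)I_B = 13.7 mA.
V_CE = V_CC − I_C·R_C − I_E·R_E = 14 − 13.5×0.68 − 13.7×0.1 = 3.48 V.
V_CE = 3.48 V > 0.2 V confirms active-region operation.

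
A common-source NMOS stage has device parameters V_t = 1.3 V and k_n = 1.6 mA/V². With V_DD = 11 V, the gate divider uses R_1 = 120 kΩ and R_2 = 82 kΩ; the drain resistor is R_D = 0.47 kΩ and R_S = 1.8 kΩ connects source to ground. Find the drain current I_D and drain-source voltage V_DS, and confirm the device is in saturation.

V_G = V_DD·R_2/(R_1+R_2) = 11×82/202 = 4.47 V.
Assume saturation: I_D = (k_n/2)(V_GS − V_t)² with V_GS = V_G − I_D·R_S = 4.47 − 1.8·I_D.
Substituting gives 2.59·I_D² − 10.1·I_D + 8.02 = 0, with roots I_D = 1.11 or 2.8 mA.
The root I_D = 2.8 mA gives V_GS = -0.57 V ≤ V_t, so take I_D = 1.11 mA.
Then V_GS = 2.48 V and V_DS = V_DD − I_D(R_D+R_S) = 11 − 1.11×2.27 = 8.49 V.
Saturation requires V_DS ≥ V_GS − V_t = 1.18 V; 8.49 ≥ 1.18 ✓.

I_D ≈ 1.1 mA, V_DS ≈ 8.5 V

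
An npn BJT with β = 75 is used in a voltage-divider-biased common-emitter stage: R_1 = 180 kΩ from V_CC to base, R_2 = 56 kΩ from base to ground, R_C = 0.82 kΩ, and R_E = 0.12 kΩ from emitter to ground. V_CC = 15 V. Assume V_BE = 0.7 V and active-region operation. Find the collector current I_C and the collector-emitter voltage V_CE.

I_C ≈ 4.1 mA, V_CE ≈ 11 V

Thevenize the base divider: V_Th = V_CC·R_2/(R_1+R_2) = 15×56/236 = 3.56 V, R_Th = R_1‖R_2 = 42.7 kΩ.
Base-emitter loop: V_Th = I_B·R_Th + V_BE + (β+1)I_B·R_E, so I_B = (3.56 − 0.7) / (42.7 + 76×0.12) = 0.0552 mA.
I_C = β·I_B = 75×0.0552 = 4.14 mA, and I_E = (β+1)I_B = 4.19 mA.
V_CE = V_CC − I_C·R_C − I_E·R_E = 15 − 4.14×0.82 − 4.19×0.12 = 11.1 V.
V_CE = 11.1 V > 0.2 V confirms active-region operation.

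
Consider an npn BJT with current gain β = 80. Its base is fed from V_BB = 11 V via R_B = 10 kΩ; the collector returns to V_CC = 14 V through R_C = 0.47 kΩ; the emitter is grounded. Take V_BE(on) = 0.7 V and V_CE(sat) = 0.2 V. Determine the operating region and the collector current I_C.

saturation; I_C ≈ 29 mA

Assume active: I_B = (11 − 0.7)/10 = 1.03 mA, giving I_C = β·I_B = 82.4 mA.
But then V_CE = 14 − 82.4×0.47 = -24.7 V < V_CE(sat) = 0.2 V — impossible in the active region.
So the transistor is saturated. With V_CE = 0.2 V, I_C = (V_CC − 0.2)/R_C = 13.8/0.47 = 29.4 mA.
Check: β·I_B = 82.4 mA > I_C = 29.4 mA, confirming saturation.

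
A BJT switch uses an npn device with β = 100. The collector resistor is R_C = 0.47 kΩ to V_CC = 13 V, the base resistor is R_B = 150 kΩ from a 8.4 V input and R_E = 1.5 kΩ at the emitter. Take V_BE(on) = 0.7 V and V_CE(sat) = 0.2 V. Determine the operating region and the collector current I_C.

active; I_C ≈ 2.6 mA

Assume active. Base-emitter loop: I_B = (V_BB − V_BE)/(R_B + (β+1)R_E) = (8.4 − 0.7)/(150 + 101×1.5) = 0.0255 mA.
I_C = β·I_B = 100×0.0255 = 2.55 mA.
V_CE = V_CC − I_C·R_C − I_E·R_E = 13 − 2.55×0.47 − 2.58×1.5 = 7.93 V > V_CE(sat), so the active-region assumption holds.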